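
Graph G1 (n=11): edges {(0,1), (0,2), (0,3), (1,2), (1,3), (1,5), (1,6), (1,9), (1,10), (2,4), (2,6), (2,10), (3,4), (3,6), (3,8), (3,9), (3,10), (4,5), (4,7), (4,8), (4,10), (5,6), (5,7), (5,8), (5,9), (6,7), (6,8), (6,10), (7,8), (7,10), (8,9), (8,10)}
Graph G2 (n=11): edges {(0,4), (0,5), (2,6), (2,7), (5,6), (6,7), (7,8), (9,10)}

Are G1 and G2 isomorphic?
No, not isomorphic

The graphs are NOT isomorphic.

Connected components of G1: 1 component(s) with vertex sets [[0, 1, 2, 3, 4, 5, 6, 7, 8, 9, 10]], sizes [11].
Connected components of G2: 4 component(s) with vertex sets [[1], [3], [9, 10], [0, 2, 4, 5, 6, 7, 8]], sizes [1, 1, 2, 7].
The number of connected components (and the multiset of component sizes) is an isomorphism invariant — an isomorphism maps each component of G1 bijectively onto a component of G2. Since G1 has 1 component(s) and G2 has 4, they cannot be isomorphic.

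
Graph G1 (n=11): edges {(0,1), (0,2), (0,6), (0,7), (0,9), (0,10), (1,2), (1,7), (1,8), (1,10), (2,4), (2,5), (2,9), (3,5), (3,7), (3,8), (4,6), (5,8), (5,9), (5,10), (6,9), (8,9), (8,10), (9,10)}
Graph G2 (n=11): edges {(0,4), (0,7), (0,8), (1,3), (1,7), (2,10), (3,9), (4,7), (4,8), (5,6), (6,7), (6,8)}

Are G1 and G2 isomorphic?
No, not isomorphic

The graphs are NOT isomorphic.

Connected components of G1: 1 component(s) with vertex sets [[0, 1, 2, 3, 4, 5, 6, 7, 8, 9, 10]], sizes [11].
Connected components of G2: 2 component(s) with vertex sets [[2, 10], [0, 1, 3, 4, 5, 6, 7, 8, 9]], sizes [2, 9].
The number of connected components (and the multiset of component sizes) is an isomorphism invariant — an isomorphism maps each component of G1 bijectively onto a component of G2. Since G1 has 1 component(s) and G2 has 2, they cannot be isomorphic.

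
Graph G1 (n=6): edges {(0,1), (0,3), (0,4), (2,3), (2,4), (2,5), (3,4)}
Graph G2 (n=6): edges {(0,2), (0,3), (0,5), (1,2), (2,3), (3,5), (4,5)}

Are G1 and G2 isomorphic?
Yes, isomorphic

The graphs are isomorphic.
One valid mapping φ: V(G1) → V(G2): 0→2, 1→1, 2→5, 3→0, 4→3, 5→4

Verify φ preserves adjacency — for each edge of G1, its image is an edge of G2:
  (0,1) → (φ(0),φ(1)) = (1,2) ∈ E(G2) ✓
  (0,3) → (φ(0),φ(3)) = (0,2) ∈ E(G2) ✓
  (0,4) → (φ(0),φ(4)) = (2,3) ∈ E(G2) ✓
  (2,3) → (φ(2),φ(3)) = (0,5) ∈ E(G2) ✓
  (2,4) → (φ(2),φ(4)) = (3,5) ∈ E(G2) ✓
  (2,5) → (φ(2),φ(5)) = (4,5) ∈ E(G2) ✓
  (3,4) → (φ(3),φ(4)) = (0,3) ∈ E(G2) ✓
All 7 edges of G1 map to edges of G2, and |E(G1)| = |E(G2)| = 7, so φ is a bijection on edges as well as vertices. Hence G1 ≅ G2.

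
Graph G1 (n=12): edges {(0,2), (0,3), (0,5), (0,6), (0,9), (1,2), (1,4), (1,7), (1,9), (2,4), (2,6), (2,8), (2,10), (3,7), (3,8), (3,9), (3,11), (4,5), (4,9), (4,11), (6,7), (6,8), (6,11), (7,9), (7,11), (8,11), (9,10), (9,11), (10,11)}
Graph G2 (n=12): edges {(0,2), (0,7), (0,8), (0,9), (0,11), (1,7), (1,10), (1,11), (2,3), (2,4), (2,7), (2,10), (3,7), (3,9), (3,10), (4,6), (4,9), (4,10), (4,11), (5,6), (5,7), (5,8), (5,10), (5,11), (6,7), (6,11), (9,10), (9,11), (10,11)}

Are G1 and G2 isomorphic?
Yes, isomorphic

The graphs are isomorphic.
One valid mapping φ: V(G1) → V(G2): 0→0, 1→6, 2→7, 3→9, 4→5, 5→8, 6→2, 7→4, 8→3, 9→11, 10→1, 11→10

Verify φ preserves adjacency — for each edge of G1, its image is an edge of G2:
  (0,2) → (φ(0),φ(2)) = (0,7) ∈ E(G2) ✓
  (0,3) → (φ(0),φ(3)) = (0,9) ∈ E(G2) ✓
  (0,5) → (φ(0),φ(5)) = (0,8) ∈ E(G2) ✓
  (0,6) → (φ(0),φ(6)) = (0,2) ∈ E(G2) ✓
  (0,9) → (φ(0),φ(9)) = (0,11) ∈ E(G2) ✓
  (1,2) → (φ(1),φ(2)) = (6,7) ∈ E(G2) ✓
  (1,4) → (φ(1),φ(4)) = (5,6) ∈ E(G2) ✓
  (1,7) → (φ(1),φ(7)) = (4,6) ∈ E(G2) ✓
  (1,9) → (φ(1),φ(9)) = (6,11) ∈ E(G2) ✓
  (2,4) → (φ(2),φ(4)) = (5,7) ∈ E(G2) ✓
  (2,6) → (φ(2),φ(6)) = (2,7) ∈ E(G2) ✓
  (2,8) → (φ(2),φ(8)) = (3,7) ∈ E(G2) ✓
  (2,10) → (φ(2),φ(10)) = (1,7) ∈ E(G2) ✓
  (3,7) → (φ(3),φ(7)) = (4,9) ∈ E(G2) ✓
  (3,8) → (φ(3),φ(8)) = (3,9) ∈ E(G2) ✓
  (3,9) → (φ(3),φ(9)) = (9,11) ∈ E(G2) ✓
  (3,11) → (φ(3),φ(11)) = (9,10) ∈ E(G2) ✓
  (4,5) → (φ(4),φ(5)) = (5,8) ∈ E(G2) ✓
  (4,9) → (φ(4),φ(9)) = (5,11) ∈ E(G2) ✓
  (4,11) → (φ(4),φ(11)) = (5,10) ∈ E(G2) ✓
  (6,7) → (φ(6),φ(7)) = (2,4) ∈ E(G2) ✓
  (6,8) → (φ(6),φ(8)) = (2,3) ∈ E(G2) ✓
  (6,11) → (φ(6),φ(11)) = (2,10) ∈ E(G2) ✓
  (7,9) → (φ(7),φ(9)) = (4,11) ∈ E(G2) ✓
  (7,11) → (φ(7),φ(11)) = (4,10) ∈ E(G2) ✓
  (8,11) → (φ(8),φ(11)) = (3,10) ∈ E(G2) ✓
  (9,10) → (φ(9),φ(10)) = (1,11) ∈ E(G2) ✓
  (9,11) → (φ(9),φ(11)) = (10,11) ∈ E(G2) ✓
  (10,11) → (φ(10),φ(11)) = (1,10) ∈ E(G2) ✓
All 29 edges of G1 map to edges of G2, and |E(G1)| = |E(G2)| = 29, so φ is a bijection on edges as well as vertices. Hence G1 ≅ G2.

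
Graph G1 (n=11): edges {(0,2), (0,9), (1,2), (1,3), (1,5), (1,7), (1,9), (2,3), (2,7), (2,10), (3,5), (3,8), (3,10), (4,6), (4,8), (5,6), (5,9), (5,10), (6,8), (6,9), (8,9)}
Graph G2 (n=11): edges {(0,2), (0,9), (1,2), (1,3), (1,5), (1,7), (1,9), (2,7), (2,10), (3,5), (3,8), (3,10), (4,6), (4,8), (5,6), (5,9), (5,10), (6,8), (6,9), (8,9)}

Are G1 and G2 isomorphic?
No, not isomorphic

The graphs are NOT isomorphic.

Counting edges: G1 has 21 edge(s); G2 has 20 edge(s).
Edge count is an isomorphism invariant (a bijection on vertices induces a bijection on edges), so differing edge counts rule out isomorphism.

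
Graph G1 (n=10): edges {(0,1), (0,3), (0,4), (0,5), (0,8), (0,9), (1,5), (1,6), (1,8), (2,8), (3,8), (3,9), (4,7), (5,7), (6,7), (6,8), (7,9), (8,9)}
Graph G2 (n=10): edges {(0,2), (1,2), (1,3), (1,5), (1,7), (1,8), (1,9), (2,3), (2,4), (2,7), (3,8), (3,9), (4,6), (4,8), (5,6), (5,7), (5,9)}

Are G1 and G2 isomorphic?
No, not isomorphic

The graphs are NOT isomorphic.

Counting triangles (3-cliques): G1 has 7, G2 has 6.
Triangle count is an isomorphism invariant, so differing triangle counts rule out isomorphism.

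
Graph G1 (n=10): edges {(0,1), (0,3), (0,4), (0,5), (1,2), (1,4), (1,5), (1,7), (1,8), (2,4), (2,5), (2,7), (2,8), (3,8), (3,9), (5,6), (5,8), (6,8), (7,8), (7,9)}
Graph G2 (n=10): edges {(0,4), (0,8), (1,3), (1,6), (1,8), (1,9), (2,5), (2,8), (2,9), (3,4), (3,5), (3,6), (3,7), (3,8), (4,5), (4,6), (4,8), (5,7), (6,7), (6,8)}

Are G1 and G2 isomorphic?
Yes, isomorphic

The graphs are isomorphic.
One valid mapping φ: V(G1) → V(G2): 0→5, 1→3, 2→6, 3→2, 4→7, 5→4, 6→0, 7→1, 8→8, 9→9

Verify φ preserves adjacency — for each edge of G1, its image is an edge of G2:
  (0,1) → (φ(0),φ(1)) = (3,5) ∈ E(G2) ✓
  (0,3) → (φ(0),φ(3)) = (2,5) ∈ E(G2) ✓
  (0,4) → (φ(0),φ(4)) = (5,7) ∈ E(G2) ✓
  (0,5) → (φ(0),φ(5)) = (4,5) ∈ E(G2) ✓
  (1,2) → (φ(1),φ(2)) = (3,6) ∈ E(G2) ✓
  (1,4) → (φ(1),φ(4)) = (3,7) ∈ E(G2) ✓
  (1,5) → (φ(1),φ(5)) = (3,4) ∈ E(G2) ✓
  (1,7) → (φ(1),φ(7)) = (1,3) ∈ E(G2) ✓
  (1,8) → (φ(1),φ(8)) = (3,8) ∈ E(G2) ✓
  (2,4) → (φ(2),φ(4)) = (6,7) ∈ E(G2) ✓
  (2,5) → (φ(2),φ(5)) = (4,6) ∈ E(G2) ✓
  (2,7) → (φ(2),φ(7)) = (1,6) ∈ E(G2) ✓
  (2,8) → (φ(2),φ(8)) = (6,8) ∈ E(G2) ✓
  (3,8) → (φ(3),φ(8)) = (2,8) ∈ E(G2) ✓
  (3,9) → (φ(3),φ(9)) = (2,9) ∈ E(G2) ✓
  (5,6) → (φ(5),φ(6)) = (0,4) ∈ E(G2) ✓
  (5,8) → (φ(5),φ(8)) = (4,8) ∈ E(G2) ✓
  (6,8) → (φ(6),φ(8)) = (0,8) ∈ E(G2) ✓
  (7,8) → (φ(7),φ(8)) = (1,8) ∈ E(G2) ✓
  (7,9) → (φ(7),φ(9)) = (1,9) ∈ E(G2) ✓
All 20 edges of G1 map to edges of G2, and |E(G1)| = |E(G2)| = 20, so φ is a bijection on edges as well as vertices. Hence G1 ≅ G2.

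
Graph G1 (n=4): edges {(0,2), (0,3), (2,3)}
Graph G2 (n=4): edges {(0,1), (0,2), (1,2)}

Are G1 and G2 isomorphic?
Yes, isomorphic

The graphs are isomorphic.
One valid mapping φ: V(G1) → V(G2): 0→0, 1→3, 2→2, 3→1

Verify φ preserves adjacency — for each edge of G1, its image is an edge of G2:
  (0,2) → (φ(0),φ(2)) = (0,2) ∈ E(G2) ✓
  (0,3) → (φ(0),φ(3)) = (0,1) ∈ E(G2) ✓
  (2,3) → (φ(2),φ(3)) = (1,2) ∈ E(G2) ✓
All 3 edges of G1 map to edges of G2, and |E(G1)| = |E(G2)| = 3, so φ is a bijection on edges as well as vertices. Hence G1 ≅ G2.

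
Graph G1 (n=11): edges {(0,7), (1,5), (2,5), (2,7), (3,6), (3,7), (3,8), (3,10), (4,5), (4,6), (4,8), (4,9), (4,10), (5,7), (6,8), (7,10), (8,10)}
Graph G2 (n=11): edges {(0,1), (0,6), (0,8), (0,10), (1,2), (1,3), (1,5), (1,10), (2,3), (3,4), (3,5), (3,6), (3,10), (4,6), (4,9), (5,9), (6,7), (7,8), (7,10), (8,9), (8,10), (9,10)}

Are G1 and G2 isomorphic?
No, not isomorphic

The graphs are NOT isomorphic.

Counting triangles (3-cliques): G1 has 6, G2 has 8.
Triangle count is an isomorphism invariant, so differing triangle counts rule out isomorphism.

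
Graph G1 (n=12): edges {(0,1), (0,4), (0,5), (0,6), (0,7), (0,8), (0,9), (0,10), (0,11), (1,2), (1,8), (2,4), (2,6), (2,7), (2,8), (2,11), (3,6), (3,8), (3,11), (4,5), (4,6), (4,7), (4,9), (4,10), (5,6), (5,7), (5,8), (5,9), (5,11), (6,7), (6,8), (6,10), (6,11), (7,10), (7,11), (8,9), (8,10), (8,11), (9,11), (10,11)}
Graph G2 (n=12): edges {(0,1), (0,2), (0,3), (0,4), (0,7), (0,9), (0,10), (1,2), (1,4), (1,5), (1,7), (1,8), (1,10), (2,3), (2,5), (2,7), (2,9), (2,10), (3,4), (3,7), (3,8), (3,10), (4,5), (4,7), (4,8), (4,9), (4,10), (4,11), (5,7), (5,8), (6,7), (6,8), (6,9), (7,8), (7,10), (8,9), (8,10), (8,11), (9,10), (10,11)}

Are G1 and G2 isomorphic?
Yes, isomorphic

The graphs are isomorphic.
One valid mapping φ: V(G1) → V(G2): 0→7, 1→6, 2→9, 3→11, 4→2, 5→1, 6→10, 7→0, 8→8, 9→5, 10→3, 11→4

Verify φ preserves adjacency — for each edge of G1, its image is an edge of G2:
  (0,1) → (φ(0),φ(1)) = (6,7) ∈ E(G2) ✓
  (0,4) → (φ(0),φ(4)) = (2,7) ∈ E(G2) ✓
  (0,5) → (φ(0),φ(5)) = (1,7) ∈ E(G2) ✓
  (0,6) → (φ(0),φ(6)) = (7,10) ∈ E(G2) ✓
  (0,7) → (φ(0),φ(7)) = (0,7) ∈ E(G2) ✓
  (0,8) → (φ(0),φ(8)) = (7,8) ∈ E(G2) ✓
  (0,9) → (φ(0),φ(9)) = (5,7) ∈ E(G2) ✓
  (0,10) → (φ(0),φ(10)) = (3,7) ∈ E(G2) ✓
  (0,11) → (φ(0),φ(11)) = (4,7) ∈ E(G2) ✓
  (1,2) → (φ(1),φ(2)) = (6,9) ∈ E(G2) ✓
  (1,8) → (φ(1),φ(8)) = (6,8) ∈ E(G2) ✓
  (2,4) → (φ(2),φ(4)) = (2,9) ∈ E(G2) ✓
  (2,6) → (φ(2),φ(6)) = (9,10) ∈ E(G2) ✓
  (2,7) → (φ(2),φ(7)) = (0,9) ∈ E(G2) ✓
  (2,8) → (φ(2),φ(8)) = (8,9) ∈ E(G2) ✓
  (2,11) → (φ(2),φ(11)) = (4,9) ∈ E(G2) ✓
  (3,6) → (φ(3),φ(6)) = (10,11) ∈ E(G2) ✓
  (3,8) → (φ(3),φ(8)) = (8,11) ∈ E(G2) ✓
  (3,11) → (φ(3),φ(11)) = (4,11) ∈ E(G2) ✓
  (4,5) → (φ(4),φ(5)) = (1,2) ∈ E(G2) ✓
  (4,6) → (φ(4),φ(6)) = (2,10) ∈ E(G2) ✓
  (4,7) → (φ(4),φ(7)) = (0,2) ∈ E(G2) ✓
  (4,9) → (φ(4),φ(9)) = (2,5) ∈ E(G2) ✓
  (4,10) → (φ(4),φ(10)) = (2,3) ∈ E(G2) ✓
  (5,6) → (φ(5),φ(6)) = (1,10) ∈ E(G2) ✓
  (5,7) → (φ(5),φ(7)) = (0,1) ∈ E(G2) ✓
  (5,8) → (φ(5),φ(8)) = (1,8) ∈ E(G2) ✓
  (5,9) → (φ(5),φ(9)) = (1,5) ∈ E(G2) ✓
  (5,11) → (φ(5),φ(11)) = (1,4) ∈ E(G2) ✓
  (6,7) → (φ(6),φ(7)) = (0,10) ∈ E(G2) ✓
  (6,8) → (φ(6),φ(8)) = (8,10) ∈ E(G2) ✓
  (6,10) → (φ(6),φ(10)) = (3,10) ∈ E(G2) ✓
  (6,11) → (φ(6),φ(11)) = (4,10) ∈ E(G2) ✓
  (7,10) → (φ(7),φ(10)) = (0,3) ∈ E(G2) ✓
  (7,11) → (φ(7),φ(11)) = (0,4) ∈ E(G2) ✓
  (8,9) → (φ(8),φ(9)) = (5,8) ∈ E(G2) ✓
  (8,10) → (φ(8),φ(10)) = (3,8) ∈ E(G2) ✓
  (8,11) → (φ(8),φ(11)) = (4,8) ∈ E(G2) ✓
  (9,11) → (φ(9),φ(11)) = (4,5) ∈ E(G2) ✓
  (10,11) → (φ(10),φ(11)) = (3,4) ∈ E(G2) ✓
All 40 edges of G1 map to edges of G2, and |E(G1)| = |E(G2)| = 40, so φ is a bijection on edges as well as vertices. Hence G1 ≅ G2.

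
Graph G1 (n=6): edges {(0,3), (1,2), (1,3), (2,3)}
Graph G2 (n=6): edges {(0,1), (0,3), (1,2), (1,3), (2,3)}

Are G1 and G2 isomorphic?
No, not isomorphic

The graphs are NOT isomorphic.

Counting edges: G1 has 4 edge(s); G2 has 5 edge(s).
Edge count is an isomorphism invariant (a bijection on vertices induces a bijection on edges), so differing edge counts rule out isomorphism.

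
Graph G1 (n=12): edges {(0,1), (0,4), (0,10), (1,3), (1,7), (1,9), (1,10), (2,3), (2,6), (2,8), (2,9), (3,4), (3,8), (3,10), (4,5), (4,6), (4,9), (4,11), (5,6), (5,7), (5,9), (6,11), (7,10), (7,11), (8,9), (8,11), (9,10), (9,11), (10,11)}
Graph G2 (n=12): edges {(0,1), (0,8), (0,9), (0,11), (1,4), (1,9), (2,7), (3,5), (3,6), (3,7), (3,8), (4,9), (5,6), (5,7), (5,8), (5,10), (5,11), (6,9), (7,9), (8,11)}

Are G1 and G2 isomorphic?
No, not isomorphic

The graphs are NOT isomorphic.

Counting triangles (3-cliques): G1 has 13, G2 has 7.
Triangle count is an isomorphism invariant, so differing triangle counts rule out isomorphism.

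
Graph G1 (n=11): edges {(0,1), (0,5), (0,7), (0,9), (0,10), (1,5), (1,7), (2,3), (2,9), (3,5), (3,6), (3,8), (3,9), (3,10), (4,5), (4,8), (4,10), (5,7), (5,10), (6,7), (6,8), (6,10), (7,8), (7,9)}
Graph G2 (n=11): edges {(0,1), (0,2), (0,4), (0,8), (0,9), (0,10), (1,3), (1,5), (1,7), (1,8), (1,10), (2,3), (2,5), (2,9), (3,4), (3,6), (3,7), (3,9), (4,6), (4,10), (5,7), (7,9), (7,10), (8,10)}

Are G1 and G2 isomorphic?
Yes, isomorphic

The graphs are isomorphic.
One valid mapping φ: V(G1) → V(G2): 0→10, 1→8, 2→6, 3→3, 4→5, 5→1, 6→9, 7→0, 8→2, 9→4, 10→7

Verify φ preserves adjacency — for each edge of G1, its image is an edge of G2:
  (0,1) → (φ(0),φ(1)) = (8,10) ∈ E(G2) ✓
  (0,5) → (φ(0),φ(5)) = (1,10) ∈ E(G2) ✓
  (0,7) → (φ(0),φ(7)) = (0,10) ∈ E(G2) ✓
  (0,9) → (φ(0),φ(9)) = (4,10) ∈ E(G2) ✓
  (0,10) → (φ(0),φ(10)) = (7,10) ∈ E(G2) ✓
  (1,5) → (φ(1),φ(5)) = (1,8) ∈ E(G2) ✓
  (1,7) → (φ(1),φ(7)) = (0,8) ∈ E(G2) ✓
  (2,3) → (φ(2),φ(3)) = (3,6) ∈ E(G2) ✓
  (2,9) → (φ(2),φ(9)) = (4,6) ∈ E(G2) ✓
  (3,5) → (φ(3),φ(5)) = (1,3) ∈ E(G2) ✓
  (3,6) → (φ(3),φ(6)) = (3,9) ∈ E(G2) ✓
  (3,8) → (φ(3),φ(8)) = (2,3) ∈ E(G2) ✓
  (3,9) → (φ(3),φ(9)) = (3,4) ∈ E(G2) ✓
  (3,10) → (φ(3),φ(10)) = (3,7) ∈ E(G2) ✓
  (4,5) → (φ(4),φ(5)) = (1,5) ∈ E(G2) ✓
  (4,8) → (φ(4),φ(8)) = (2,5) ∈ E(G2) ✓
  (4,10) → (φ(4),φ(10)) = (5,7) ∈ E(G2) ✓
  (5,7) → (φ(5),φ(7)) = (0,1) ∈ E(G2) ✓
  (5,10) → (φ(5),φ(10)) = (1,7) ∈ E(G2) ✓
  (6,7) → (φ(6),φ(7)) = (0,9) ∈ E(G2) ✓
  (6,8) → (φ(6),φ(8)) = (2,9) ∈ E(G2) ✓
  (6,10) → (φ(6),φ(10)) = (7,9) ∈ E(G2) ✓
  (7,8) → (φ(7),φ(8)) = (0,2) ∈ E(G2) ✓
  (7,9) → (φ(7),φ(9)) = (0,4) ∈ E(G2) ✓
All 24 edges of G1 map to edges of G2, and |E(G1)| = |E(G2)| = 24, so φ is a bijection on edges as well as vertices. Hence G1 ≅ G2.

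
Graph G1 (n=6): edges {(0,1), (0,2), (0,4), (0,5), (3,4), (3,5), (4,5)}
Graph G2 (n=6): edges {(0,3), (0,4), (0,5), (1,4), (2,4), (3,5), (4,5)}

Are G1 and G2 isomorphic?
Yes, isomorphic

The graphs are isomorphic.
One valid mapping φ: V(G1) → V(G2): 0→4, 1→1, 2→2, 3→3, 4→5, 5→0

Verify φ preserves adjacency — for each edge of G1, its image is an edge of G2:
  (0,1) → (φ(0),φ(1)) = (1,4) ∈ E(G2) ✓
  (0,2) → (φ(0),φ(2)) = (2,4) ∈ E(G2) ✓
  (0,4) → (φ(0),φ(4)) = (4,5) ∈ E(G2) ✓
  (0,5) → (φ(0),φ(5)) = (0,4) ∈ E(G2) ✓
  (3,4) → (φ(3),φ(4)) = (3,5) ∈ E(G2) ✓
  (3,5) → (φ(3),φ(5)) = (0,3) ∈ E(G2) ✓
  (4,5) → (φ(4),φ(5)) = (0,5) ∈ E(G2) ✓
All 7 edges of G1 map to edges of G2, and |E(G1)| = |E(G2)| = 7, so φ is a bijection on edges as well as vertices. Hence G1 ≅ G2.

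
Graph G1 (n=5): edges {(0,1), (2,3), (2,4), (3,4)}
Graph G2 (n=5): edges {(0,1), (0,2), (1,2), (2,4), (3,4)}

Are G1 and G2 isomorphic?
No, not isomorphic

The graphs are NOT isomorphic.

Degrees in G1: deg(0)=1, deg(1)=1, deg(2)=2, deg(3)=2, deg(4)=2.
Sorted degree sequence of G1: [2, 2, 2, 1, 1].
Degrees in G2: deg(0)=2, deg(1)=2, deg(2)=3, deg(3)=1, deg(4)=2.
Sorted degree sequence of G2: [3, 2, 2, 2, 1].
The (sorted) degree sequence is an isomorphism invariant, so since G1 and G2 have different degree sequences they cannot be isomorphic.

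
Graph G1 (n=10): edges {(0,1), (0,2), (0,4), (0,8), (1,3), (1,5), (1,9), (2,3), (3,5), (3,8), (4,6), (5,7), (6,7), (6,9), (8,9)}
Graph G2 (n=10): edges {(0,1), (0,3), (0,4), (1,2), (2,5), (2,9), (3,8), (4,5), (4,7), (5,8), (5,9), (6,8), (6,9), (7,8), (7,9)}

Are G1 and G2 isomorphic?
Yes, isomorphic

The graphs are isomorphic.
One valid mapping φ: V(G1) → V(G2): 0→8, 1→5, 2→6, 3→9, 4→3, 5→2, 6→0, 7→1, 8→7, 9→4

Verify φ preserves adjacency — for each edge of G1, its image is an edge of G2:
  (0,1) → (φ(0),φ(1)) = (5,8) ∈ E(G2) ✓
  (0,2) → (φ(0),φ(2)) = (6,8) ∈ E(G2) ✓
  (0,4) → (φ(0),φ(4)) = (3,8) ∈ E(G2) ✓
  (0,8) → (φ(0),φ(8)) = (7,8) ∈ E(G2) ✓
  (1,3) → (φ(1),φ(3)) = (5,9) ∈ E(G2) ✓
  (1,5) → (φ(1),φ(5)) = (2,5) ∈ E(G2) ✓
  (1,9) → (φ(1),φ(9)) = (4,5) ∈ E(G2) ✓
  (2,3) → (φ(2),φ(3)) = (6,9) ∈ E(G2) ✓
  (3,5) → (φ(3),φ(5)) = (2,9) ∈ E(G2) ✓
  (3,8) → (φ(3),φ(8)) = (7,9) ∈ E(G2) ✓
  (4,6) → (φ(4),φ(6)) = (0,3) ∈ E(G2) ✓
  (5,7) → (φ(5),φ(7)) = (1,2) ∈ E(G2) ✓
  (6,7) → (φ(6),φ(7)) = (0,1) ∈ E(G2) ✓
  (6,9) → (φ(6),φ(9)) = (0,4) ∈ E(G2) ✓
  (8,9) → (φ(8),φ(9)) = (4,7) ∈ E(G2) ✓
All 15 edges of G1 map to edges of G2, and |E(G1)| = |E(G2)| = 15, so φ is a bijection on edges as well as vertices. Hence G1 ≅ G2.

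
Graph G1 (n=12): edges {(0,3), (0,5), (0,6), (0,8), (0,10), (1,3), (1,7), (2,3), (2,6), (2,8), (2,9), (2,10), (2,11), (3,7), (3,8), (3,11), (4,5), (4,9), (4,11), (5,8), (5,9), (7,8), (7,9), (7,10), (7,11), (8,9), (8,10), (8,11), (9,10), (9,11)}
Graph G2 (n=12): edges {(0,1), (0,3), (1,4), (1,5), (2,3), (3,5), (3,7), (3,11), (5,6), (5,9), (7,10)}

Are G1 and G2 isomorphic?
No, not isomorphic

The graphs are NOT isomorphic.

Connected components of G1: 1 component(s) with vertex sets [[0, 1, 2, 3, 4, 5, 6, 7, 8, 9, 10, 11]], sizes [12].
Connected components of G2: 2 component(s) with vertex sets [[8], [0, 1, 2, 3, 4, 5, 6, 7, 9, 10, 11]], sizes [1, 11].
The number of connected components (and the multiset of component sizes) is an isomorphism invariant — an isomorphism maps each component of G1 bijectively onto a component of G2. Since G1 has 1 component(s) and G2 has 2, they cannot be isomorphic.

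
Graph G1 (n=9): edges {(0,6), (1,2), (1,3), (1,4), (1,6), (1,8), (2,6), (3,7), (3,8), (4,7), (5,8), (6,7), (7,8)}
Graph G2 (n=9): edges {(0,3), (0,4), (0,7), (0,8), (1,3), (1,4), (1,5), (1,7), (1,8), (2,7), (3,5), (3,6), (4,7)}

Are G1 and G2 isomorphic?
Yes, isomorphic

The graphs are isomorphic.
One valid mapping φ: V(G1) → V(G2): 0→6, 1→1, 2→5, 3→4, 4→8, 5→2, 6→3, 7→0, 8→7

Verify φ preserves adjacency — for each edge of G1, its image is an edge of G2:
  (0,6) → (φ(0),φ(6)) = (3,6) ∈ E(G2) ✓
  (1,2) → (φ(1),φ(2)) = (1,5) ∈ E(G2) ✓
  (1,3) → (φ(1),φ(3)) = (1,4) ∈ E(G2) ✓
  (1,4) → (φ(1),φ(4)) = (1,8) ∈ E(G2) ✓
  (1,6) → (φ(1),φ(6)) = (1,3) ∈ E(G2) ✓
  (1,8) → (φ(1),φ(8)) = (1,7) ∈ E(G2) ✓
  (2,6) → (φ(2),φ(6)) = (3,5) ∈ E(G2) ✓
  (3,7) → (φ(3),φ(7)) = (0,4) ∈ E(G2) ✓
  (3,8) → (φ(3),φ(8)) = (4,7) ∈ E(G2) ✓
  (4,7) → (φ(4),φ(7)) = (0,8) ∈ E(G2) ✓
  (5,8) → (φ(5),φ(8)) = (2,7) ∈ E(G2) ✓
  (6,7) → (φ(6),φ(7)) = (0,3) ∈ E(G2) ✓
  (7,8) → (φ(7),φ(8)) = (0,7) ∈ E(G2) ✓
All 13 edges of G1 map to edges of G2, and |E(G1)| = |E(G2)| = 13, so φ is a bijection on edges as well as vertices. Hence G1 ≅ G2.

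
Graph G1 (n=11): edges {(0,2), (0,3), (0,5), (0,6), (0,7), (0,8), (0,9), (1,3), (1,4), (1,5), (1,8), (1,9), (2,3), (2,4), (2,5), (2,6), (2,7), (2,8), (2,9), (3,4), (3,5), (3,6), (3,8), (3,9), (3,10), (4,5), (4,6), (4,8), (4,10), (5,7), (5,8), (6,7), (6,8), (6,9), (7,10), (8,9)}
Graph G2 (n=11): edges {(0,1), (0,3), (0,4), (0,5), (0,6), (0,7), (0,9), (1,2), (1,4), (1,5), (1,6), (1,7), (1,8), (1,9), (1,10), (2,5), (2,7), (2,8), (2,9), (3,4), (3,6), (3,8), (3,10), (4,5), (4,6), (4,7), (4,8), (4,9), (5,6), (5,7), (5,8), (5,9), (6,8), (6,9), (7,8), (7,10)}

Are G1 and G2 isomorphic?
Yes, isomorphic

The graphs are isomorphic.
One valid mapping φ: V(G1) → V(G2): 0→6, 1→2, 2→4, 3→1, 4→7, 5→8, 6→0, 7→3, 8→5, 9→9, 10→10

Verify φ preserves adjacency — for each edge of G1, its image is an edge of G2:
  (0,2) → (φ(0),φ(2)) = (4,6) ∈ E(G2) ✓
  (0,3) → (φ(0),φ(3)) = (1,6) ∈ E(G2) ✓
  (0,5) → (φ(0),φ(5)) = (6,8) ∈ E(G2) ✓
  (0,6) → (φ(0),φ(6)) = (0,6) ∈ E(G2) ✓
  (0,7) → (φ(0),φ(7)) = (3,6) ∈ E(G2) ✓
  (0,8) → (φ(0),φ(8)) = (5,6) ∈ E(G2) ✓
  (0,9) → (φ(0),φ(9)) = (6,9) ∈ E(G2) ✓
  (1,3) → (φ(1),φ(3)) = (1,2) ∈ E(G2) ✓
  (1,4) → (φ(1),φ(4)) = (2,7) ∈ E(G2) ✓
  (1,5) → (φ(1),φ(5)) = (2,8) ∈ E(G2) ✓
  (1,8) → (φ(1),φ(8)) = (2,5) ∈ E(G2) ✓
  (1,9) → (φ(1),φ(9)) = (2,9) ∈ E(G2) ✓
  (2,3) → (φ(2),φ(3)) = (1,4) ∈ E(G2) ✓
  (2,4) → (φ(2),φ(4)) = (4,7) ∈ E(G2) ✓
  (2,5) → (φ(2),φ(5)) = (4,8) ∈ E(G2) ✓
  (2,6) → (φ(2),φ(6)) = (0,4) ∈ E(G2) ✓
  (2,7) → (φ(2),φ(7)) = (3,4) ∈ E(G2) ✓
  (2,8) → (φ(2),φ(8)) = (4,5) ∈ E(G2) ✓
  (2,9) → (φ(2),φ(9)) = (4,9) ∈ E(G2) ✓
  (3,4) → (φ(3),φ(4)) = (1,7) ∈ E(G2) ✓
  (3,5) → (φ(3),φ(5)) = (1,8) ∈ E(G2) ✓
  (3,6) → (φ(3),φ(6)) = (0,1) ∈ E(G2) ✓
  (3,8) → (φ(3),φ(8)) = (1,5) ∈ E(G2) ✓
  (3,9) → (φ(3),φ(9)) = (1,9) ∈ E(G2) ✓
  (3,10) → (φ(3),φ(10)) = (1,10) ∈ E(G2) ✓
  (4,5) → (φ(4),φ(5)) = (7,8) ∈ E(G2) ✓
  (4,6) → (φ(4),φ(6)) = (0,7) ∈ E(G2) ✓
  (4,8) → (φ(4),φ(8)) = (5,7) ∈ E(G2) ✓
  (4,10) → (φ(4),φ(10)) = (7,10) ∈ E(G2) ✓
  (5,7) → (φ(5),φ(7)) = (3,8) ∈ E(G2) ✓
  (5,8) → (φ(5),φ(8)) = (5,8) ∈ E(G2) ✓
  (6,7) → (φ(6),φ(7)) = (0,3) ∈ E(G2) ✓
  (6,8) → (φ(6),φ(8)) = (0,5) ∈ E(G2) ✓
  (6,9) → (φ(6),φ(9)) = (0,9) ∈ E(G2) ✓
  (7,10) → (φ(7),φ(10)) = (3,10) ∈ E(G2) ✓
  (8,9) → (φ(8),φ(9)) = (5,9) ∈ E(G2) ✓
All 36 edges of G1 map to edges of G2, and |E(G1)| = |E(G2)| = 36, so φ is a bijection on edges as well as vertices. Hence G1 ≅ G2.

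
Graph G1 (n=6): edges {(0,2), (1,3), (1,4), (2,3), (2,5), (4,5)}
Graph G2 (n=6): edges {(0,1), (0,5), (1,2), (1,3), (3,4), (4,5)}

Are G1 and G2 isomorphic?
Yes, isomorphic

The graphs are isomorphic.
One valid mapping φ: V(G1) → V(G2): 0→2, 1→4, 2→1, 3→3, 4→5, 5→0

Verify φ preserves adjacency — for each edge of G1, its image is an edge of G2:
  (0,2) → (φ(0),φ(2)) = (1,2) ∈ E(G2) ✓
  (1,3) → (φ(1),φ(3)) = (3,4) ∈ E(G2) ✓
  (1,4) → (φ(1),φ(4)) = (4,5) ∈ E(G2) ✓
  (2,3) → (φ(2),φ(3)) = (1,3) ∈ E(G2) ✓
  (2,5) → (φ(2),φ(5)) = (0,1) ∈ E(G2) ✓
  (4,5) → (φ(4),φ(5)) = (0,5) ∈ E(G2) ✓
All 6 edges of G1 map to edges of G2, and |E(G1)| = |E(G2)| = 6, so φ is a bijection on edges as well as vertices. Hence G1 ≅ G2.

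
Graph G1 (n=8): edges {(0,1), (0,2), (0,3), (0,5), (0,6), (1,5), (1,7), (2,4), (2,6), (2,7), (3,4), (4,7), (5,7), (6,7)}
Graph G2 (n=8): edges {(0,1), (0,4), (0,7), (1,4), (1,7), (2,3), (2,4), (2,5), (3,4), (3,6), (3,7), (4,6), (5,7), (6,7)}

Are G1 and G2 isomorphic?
Yes, isomorphic

The graphs are isomorphic.
One valid mapping φ: V(G1) → V(G2): 0→7, 1→1, 2→3, 3→5, 4→2, 5→0, 6→6, 7→4

Verify φ preserves adjacency — for each edge of G1, its image is an edge of G2:
  (0,1) → (φ(0),φ(1)) = (1,7) ∈ E(G2) ✓
  (0,2) → (φ(0),φ(2)) = (3,7) ∈ E(G2) ✓
  (0,3) → (φ(0),φ(3)) = (5,7) ∈ E(G2) ✓
  (0,5) → (φ(0),φ(5)) = (0,7) ∈ E(G2) ✓
  (0,6) → (φ(0),φ(6)) = (6,7) ∈ E(G2) ✓
  (1,5) → (φ(1),φ(5)) = (0,1) ∈ E(G2) ✓
  (1,7) → (φ(1),φ(7)) = (1,4) ∈ E(G2) ✓
  (2,4) → (φ(2),φ(4)) = (2,3) ∈ E(G2) ✓
  (2,6) → (φ(2),φ(6)) = (3,6) ∈ E(G2) ✓
  (2,7) → (φ(2),φ(7)) = (3,4) ∈ E(G2) ✓
  (3,4) → (φ(3),φ(4)) = (2,5) ∈ E(G2) ✓
  (4,7) → (φ(4),φ(7)) = (2,4) ∈ E(G2) ✓
  (5,7) → (φ(5),φ(7)) = (0,4) ∈ E(G2) ✓
  (6,7) → (φ(6),φ(7)) = (4,6) ∈ E(G2) ✓
All 14 edges of G1 map to edges of G2, and |E(G1)| = |E(G2)| = 14, so φ is a bijection on edges as well as vertices. Hence G1 ≅ G2.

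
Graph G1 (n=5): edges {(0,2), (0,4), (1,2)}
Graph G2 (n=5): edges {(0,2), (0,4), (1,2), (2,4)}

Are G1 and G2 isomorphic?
No, not isomorphic

The graphs are NOT isomorphic.

Counting edges: G1 has 3 edge(s); G2 has 4 edge(s).
Edge count is an isomorphism invariant (a bijection on vertices induces a bijection on edges), so differing edge counts rule out isomorphism.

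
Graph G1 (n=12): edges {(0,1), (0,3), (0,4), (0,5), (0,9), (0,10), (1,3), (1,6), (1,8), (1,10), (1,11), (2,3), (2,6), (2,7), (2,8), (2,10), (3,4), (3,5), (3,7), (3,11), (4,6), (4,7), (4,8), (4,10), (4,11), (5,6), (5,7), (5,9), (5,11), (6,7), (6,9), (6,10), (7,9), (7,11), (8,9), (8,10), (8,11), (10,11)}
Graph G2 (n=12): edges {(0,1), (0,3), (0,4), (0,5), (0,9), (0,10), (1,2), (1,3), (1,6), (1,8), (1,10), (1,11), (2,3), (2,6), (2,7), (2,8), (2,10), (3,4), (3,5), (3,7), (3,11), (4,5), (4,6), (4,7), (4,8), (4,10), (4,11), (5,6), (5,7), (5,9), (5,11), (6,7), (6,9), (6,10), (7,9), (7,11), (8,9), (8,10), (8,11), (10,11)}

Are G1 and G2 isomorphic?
No, not isomorphic

The graphs are NOT isomorphic.

Counting edges: G1 has 38 edge(s); G2 has 40 edge(s).
Edge count is an isomorphism invariant (a bijection on vertices induces a bijection on edges), so differing edge counts rule out isomorphism.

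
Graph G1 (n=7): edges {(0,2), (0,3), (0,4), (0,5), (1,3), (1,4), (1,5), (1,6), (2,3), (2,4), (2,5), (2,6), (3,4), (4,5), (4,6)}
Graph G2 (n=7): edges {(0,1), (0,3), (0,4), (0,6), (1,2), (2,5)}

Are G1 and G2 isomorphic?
No, not isomorphic

The graphs are NOT isomorphic.

Counting triangles (3-cliques): G1 has 11, G2 has 0.
Triangle count is an isomorphism invariant, so differing triangle counts rule out isomorphism.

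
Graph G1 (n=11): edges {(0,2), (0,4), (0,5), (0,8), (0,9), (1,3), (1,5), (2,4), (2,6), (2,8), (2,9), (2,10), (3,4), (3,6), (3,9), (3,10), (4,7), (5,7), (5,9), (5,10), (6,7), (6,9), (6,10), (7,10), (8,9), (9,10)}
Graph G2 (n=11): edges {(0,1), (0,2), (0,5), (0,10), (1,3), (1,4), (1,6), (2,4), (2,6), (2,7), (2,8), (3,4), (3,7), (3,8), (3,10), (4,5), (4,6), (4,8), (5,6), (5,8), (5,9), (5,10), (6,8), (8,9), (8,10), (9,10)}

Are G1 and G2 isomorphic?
Yes, isomorphic

The graphs are isomorphic.
One valid mapping φ: V(G1) → V(G2): 0→10, 1→7, 2→5, 3→2, 4→0, 5→3, 6→6, 7→1, 8→9, 9→8, 10→4

Verify φ preserves adjacency — for each edge of G1, its image is an edge of G2:
  (0,2) → (φ(0),φ(2)) = (5,10) ∈ E(G2) ✓
  (0,4) → (φ(0),φ(4)) = (0,10) ∈ E(G2) ✓
  (0,5) → (φ(0),φ(5)) = (3,10) ∈ E(G2) ✓
  (0,8) → (φ(0),φ(8)) = (9,10) ∈ E(G2) ✓
  (0,9) → (φ(0),φ(9)) = (8,10) ∈ E(G2) ✓
  (1,3) → (φ(1),φ(3)) = (2,7) ∈ E(G2) ✓
  (1,5) → (φ(1),φ(5)) = (3,7) ∈ E(G2) ✓
  (2,4) → (φ(2),φ(4)) = (0,5) ∈ E(G2) ✓
  (2,6) → (φ(2),φ(6)) = (5,6) ∈ E(G2) ✓
  (2,8) → (φ(2),φ(8)) = (5,9) ∈ E(G2) ✓
  (2,9) → (φ(2),φ(9)) = (5,8) ∈ E(G2) ✓
  (2,10) → (φ(2),φ(10)) = (4,5) ∈ E(G2) ✓
  (3,4) → (φ(3),φ(4)) = (0,2) ∈ E(G2) ✓
  (3,6) → (φ(3),φ(6)) = (2,6) ∈ E(G2) ✓
  (3,9) → (φ(3),φ(9)) = (2,8) ∈ E(G2) ✓
  (3,10) → (φ(3),φ(10)) = (2,4) ∈ E(G2) ✓
  (4,7) → (φ(4),φ(7)) = (0,1) ∈ E(G2) ✓
  (5,7) → (φ(5),φ(7)) = (1,3) ∈ E(G2) ✓
  (5,9) → (φ(5),φ(9)) = (3,8) ∈ E(G2) ✓
  (5,10) → (φ(5),φ(10)) = (3,4) ∈ E(G2) ✓
  (6,7) → (φ(6),φ(7)) = (1,6) ∈ E(G2) ✓
  (6,9) → (φ(6),φ(9)) = (6,8) ∈ E(G2) ✓
  (6,10) → (φ(6),φ(10)) = (4,6) ∈ E(G2) ✓
  (7,10) → (φ(7),φ(10)) = (1,4) ∈ E(G2) ✓
  (8,9) → (φ(8),φ(9)) = (8,9) ∈ E(G2) ✓
  (9,10) → (φ(9),φ(10)) = (4,8) ∈ E(G2) ✓
All 26 edges of G1 map to edges of G2, and |E(G1)| = |E(G2)| = 26, so φ is a bijection on edges as well as vertices. Hence G1 ≅ G2.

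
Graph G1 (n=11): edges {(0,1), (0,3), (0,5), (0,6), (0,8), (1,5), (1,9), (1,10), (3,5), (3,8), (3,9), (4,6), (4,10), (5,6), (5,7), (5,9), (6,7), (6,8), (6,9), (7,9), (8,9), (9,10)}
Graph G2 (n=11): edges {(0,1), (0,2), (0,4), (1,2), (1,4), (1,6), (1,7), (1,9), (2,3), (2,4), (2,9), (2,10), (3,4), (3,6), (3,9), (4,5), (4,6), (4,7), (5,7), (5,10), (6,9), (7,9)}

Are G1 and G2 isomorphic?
Yes, isomorphic

The graphs are isomorphic.
One valid mapping φ: V(G1) → V(G2): 0→9, 1→7, 2→8, 3→6, 4→10, 5→1, 6→2, 7→0, 8→3, 9→4, 10→5

Verify φ preserves adjacency — for each edge of G1, its image is an edge of G2:
  (0,1) → (φ(0),φ(1)) = (7,9) ∈ E(G2) ✓
  (0,3) → (φ(0),φ(3)) = (6,9) ∈ E(G2) ✓
  (0,5) → (φ(0),φ(5)) = (1,9) ∈ E(G2) ✓
  (0,6) → (φ(0),φ(6)) = (2,9) ∈ E(G2) ✓
  (0,8) → (φ(0),φ(8)) = (3,9) ∈ E(G2) ✓
  (1,5) → (φ(1),φ(5)) = (1,7) ∈ E(G2) ✓
  (1,9) → (φ(1),φ(9)) = (4,7) ∈ E(G2) ✓
  (1,10) → (φ(1),φ(10)) = (5,7) ∈ E(G2) ✓
  (3,5) → (φ(3),φ(5)) = (1,6) ∈ E(G2) ✓
  (3,8) → (φ(3),φ(8)) = (3,6) ∈ E(G2) ✓
  (3,9) → (φ(3),φ(9)) = (4,6) ∈ E(G2) ✓
  (4,6) → (φ(4),φ(6)) = (2,10) ∈ E(G2) ✓
  (4,10) → (φ(4),φ(10)) = (5,10) ∈ E(G2) ✓
  (5,6) → (φ(5),φ(6)) = (1,2) ∈ E(G2) ✓
  (5,7) → (φ(5),φ(7)) = (0,1) ∈ E(G2) ✓
  (5,9) → (φ(5),φ(9)) = (1,4) ∈ E(G2) ✓
  (6,7) → (φ(6),φ(7)) = (0,2) ∈ E(G2) ✓
  (6,8) → (φ(6),φ(8)) = (2,3) ∈ E(G2) ✓
  (6,9) → (φ(6),φ(9)) = (2,4) ∈ E(G2) ✓
  (7,9) → (φ(7),φ(9)) = (0,4) ∈ E(G2) ✓
  (8,9) → (φ(8),φ(9)) = (3,4) ∈ E(G2) ✓
  (9,10) → (φ(9),φ(10)) = (4,5) ∈ E(G2) ✓
All 22 edges of G1 map to edges of G2, and |E(G1)| = |E(G2)| = 22, so φ is a bijection on edges as well as vertices. Hence G1 ≅ G2.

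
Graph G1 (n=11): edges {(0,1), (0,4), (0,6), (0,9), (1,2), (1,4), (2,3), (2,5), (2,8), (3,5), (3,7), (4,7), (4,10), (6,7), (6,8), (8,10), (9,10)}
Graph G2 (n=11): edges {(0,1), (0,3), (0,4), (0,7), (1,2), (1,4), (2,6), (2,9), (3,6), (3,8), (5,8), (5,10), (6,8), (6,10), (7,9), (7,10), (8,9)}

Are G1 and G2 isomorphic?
Yes, isomorphic

The graphs are isomorphic.
One valid mapping φ: V(G1) → V(G2): 0→8, 1→3, 2→0, 3→1, 4→6, 5→4, 6→9, 7→2, 8→7, 9→5, 10→10

Verify φ preserves adjacency — for each edge of G1, its image is an edge of G2:
  (0,1) → (φ(0),φ(1)) = (3,8) ∈ E(G2) ✓
  (0,4) → (φ(0),φ(4)) = (6,8) ∈ E(G2) ✓
  (0,6) → (φ(0),φ(6)) = (8,9) ∈ E(G2) ✓
  (0,9) → (φ(0),φ(9)) = (5,8) ∈ E(G2) ✓
  (1,2) → (φ(1),φ(2)) = (0,3) ∈ E(G2) ✓
  (1,4) → (φ(1),φ(4)) = (3,6) ∈ E(G2) ✓
  (2,3) → (φ(2),φ(3)) = (0,1) ∈ E(G2) ✓
  (2,5) → (φ(2),φ(5)) = (0,4) ∈ E(G2) ✓
  (2,8) → (φ(2),φ(8)) = (0,7) ∈ E(G2) ✓
  (3,5) → (φ(3),φ(5)) = (1,4) ∈ E(G2) ✓
  (3,7) → (φ(3),φ(7)) = (1,2) ∈ E(G2) ✓
  (4,7) → (φ(4),φ(7)) = (2,6) ∈ E(G2) ✓
  (4,10) → (φ(4),φ(10)) = (6,10) ∈ E(G2) ✓
  (6,7) → (φ(6),φ(7)) = (2,9) ∈ E(G2) ✓
  (6,8) → (φ(6),φ(8)) = (7,9) ∈ E(G2) ✓
  (8,10) → (φ(8),φ(10)) = (7,10) ∈ E(G2) ✓
  (9,10) → (φ(9),φ(10)) = (5,10) ∈ E(G2) ✓
All 17 edges of G1 map to edges of G2, and |E(G1)| = |E(G2)| = 17, so φ is a bijection on edges as well as vertices. Hence G1 ≅ G2.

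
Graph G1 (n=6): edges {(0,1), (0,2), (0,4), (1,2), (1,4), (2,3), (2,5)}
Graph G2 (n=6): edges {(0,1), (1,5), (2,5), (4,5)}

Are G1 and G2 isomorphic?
No, not isomorphic

The graphs are NOT isomorphic.

Connected components of G1: 1 component(s) with vertex sets [[0, 1, 2, 3, 4, 5]], sizes [6].
Connected components of G2: 2 component(s) with vertex sets [[3], [0, 1, 2, 4, 5]], sizes [1, 5].
The number of connected components (and the multiset of component sizes) is an isomorphism invariant — an isomorphism maps each component of G1 bijectively onto a component of G2. Since G1 has 1 component(s) and G2 has 2, they cannot be isomorphic.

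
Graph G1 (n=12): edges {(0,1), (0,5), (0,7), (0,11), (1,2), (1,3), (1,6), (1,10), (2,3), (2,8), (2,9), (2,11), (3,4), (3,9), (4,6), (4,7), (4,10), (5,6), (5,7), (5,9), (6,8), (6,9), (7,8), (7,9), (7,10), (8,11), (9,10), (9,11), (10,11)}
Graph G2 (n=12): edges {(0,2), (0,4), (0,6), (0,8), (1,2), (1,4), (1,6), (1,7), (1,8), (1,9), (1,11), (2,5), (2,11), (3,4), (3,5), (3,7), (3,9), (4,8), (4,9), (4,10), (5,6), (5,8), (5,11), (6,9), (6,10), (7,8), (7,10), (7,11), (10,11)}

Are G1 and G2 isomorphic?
Yes, isomorphic

The graphs are isomorphic.
One valid mapping φ: V(G1) → V(G2): 0→3, 1→5, 2→11, 3→2, 4→0, 5→9, 6→6, 7→4, 8→10, 9→1, 10→8, 11→7

Verify φ preserves adjacency — for each edge of G1, its image is an edge of G2:
  (0,1) → (φ(0),φ(1)) = (3,5) ∈ E(G2) ✓
  (0,5) → (φ(0),φ(5)) = (3,9) ∈ E(G2) ✓
  (0,7) → (φ(0),φ(7)) = (3,4) ∈ E(G2) ✓
  (0,11) → (φ(0),φ(11)) = (3,7) ∈ E(G2) ✓
  (1,2) → (φ(1),φ(2)) = (5,11) ∈ E(G2) ✓
  (1,3) → (φ(1),φ(3)) = (2,5) ∈ E(G2) ✓
  (1,6) → (φ(1),φ(6)) = (5,6) ∈ E(G2) ✓
  (1,10) → (φ(1),φ(10)) = (5,8) ∈ E(G2) ✓
  (2,3) → (φ(2),φ(3)) = (2,11) ∈ E(G2) ✓
  (2,8) → (φ(2),φ(8)) = (10,11) ∈ E(G2) ✓
  (2,9) → (φ(2),φ(9)) = (1,11) ∈ E(G2) ✓
  (2,11) → (φ(2),φ(11)) = (7,11) ∈ E(G2) ✓
  (3,4) → (φ(3),φ(4)) = (0,2) ∈ E(G2) ✓
  (3,9) → (φ(3),φ(9)) = (1,2) ∈ E(G2) ✓
  (4,6) → (φ(4),φ(6)) = (0,6) ∈ E(G2) ✓
  (4,7) → (φ(4),φ(7)) = (0,4) ∈ E(G2) ✓
  (4,10) → (φ(4),φ(10)) = (0,8) ∈ E(G2) ✓
  (5,6) → (φ(5),φ(6)) = (6,9) ∈ E(G2) ✓
  (5,7) → (φ(5),φ(7)) = (4,9) ∈ E(G2) ✓
  (5,9) → (φ(5),φ(9)) = (1,9) ∈ E(G2) ✓
  (6,8) → (φ(6),φ(8)) = (6,10) ∈ E(G2) ✓
  (6,9) → (φ(6),φ(9)) = (1,6) ∈ E(G2) ✓
  (7,8) → (φ(7),φ(8)) = (4,10) ∈ E(G2) ✓
  (7,9) → (φ(7),φ(9)) = (1,4) ∈ E(G2) ✓
  (7,10) → (φ(7),φ(10)) = (4,8) ∈ E(G2) ✓
  (8,11) → (φ(8),φ(11)) = (7,10) ∈ E(G2) ✓
  (9,10) → (φ(9),φ(10)) = (1,8) ∈ E(G2) ✓
  (9,11) → (φ(9),φ(11)) = (1,7) ∈ E(G2) ✓
  (10,11) → (φ(10),φ(11)) = (7,8) ∈ E(G2) ✓
All 29 edges of G1 map to edges of G2, and |E(G1)| = |E(G2)| = 29, so φ is a bijection on edges as well as vertices. Hence G1 ≅ G2.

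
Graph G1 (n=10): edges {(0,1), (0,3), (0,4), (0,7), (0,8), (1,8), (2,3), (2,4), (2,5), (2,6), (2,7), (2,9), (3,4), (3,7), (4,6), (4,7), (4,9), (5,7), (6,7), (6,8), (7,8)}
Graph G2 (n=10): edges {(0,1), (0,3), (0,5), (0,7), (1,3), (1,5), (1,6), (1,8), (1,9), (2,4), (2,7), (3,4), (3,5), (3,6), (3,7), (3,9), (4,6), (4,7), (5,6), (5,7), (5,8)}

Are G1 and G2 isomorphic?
Yes, isomorphic

The graphs are isomorphic.
One valid mapping φ: V(G1) → V(G2): 0→7, 1→2, 2→1, 3→0, 4→5, 5→9, 6→6, 7→3, 8→4, 9→8

Verify φ preserves adjacency — for each edge of G1, its image is an edge of G2:
  (0,1) → (φ(0),φ(1)) = (2,7) ∈ E(G2) ✓
  (0,3) → (φ(0),φ(3)) = (0,7) ∈ E(G2) ✓
  (0,4) → (φ(0),φ(4)) = (5,7) ∈ E(G2) ✓
  (0,7) → (φ(0),φ(7)) = (3,7) ∈ E(G2) ✓
  (0,8) → (φ(0),φ(8)) = (4,7) ∈ E(G2) ✓
  (1,8) → (φ(1),φ(8)) = (2,4) ∈ E(G2) ✓
  (2,3) → (φ(2),φ(3)) = (0,1) ∈ E(G2) ✓
  (2,4) → (φ(2),φ(4)) = (1,5) ∈ E(G2) ✓
  (2,5) → (φ(2),φ(5)) = (1,9) ∈ E(G2) ✓
  (2,6) → (φ(2),φ(6)) = (1,6) ∈ E(G2) ✓
  (2,7) → (φ(2),φ(7)) = (1,3) ∈ E(G2) ✓
  (2,9) → (φ(2),φ(9)) = (1,8) ∈ E(G2) ✓
  (3,4) → (φ(3),φ(4)) = (0,5) ∈ E(G2) ✓
  (3,7) → (φ(3),φ(7)) = (0,3) ∈ E(G2) ✓
  (4,6) → (φ(4),φ(6)) = (5,6) ∈ E(G2) ✓
  (4,7) → (φ(4),φ(7)) = (3,5) ∈ E(G2) ✓
  (4,9) → (φ(4),φ(9)) = (5,8) ∈ E(G2) ✓
  (5,7) → (φ(5),φ(7)) = (3,9) ∈ E(G2) ✓
  (6,7) → (φ(6),φ(7)) = (3,6) ∈ E(G2) ✓
  (6,8) → (φ(6),φ(8)) = (4,6) ∈ E(G2) ✓
  (7,8) → (φ(7),φ(8)) = (3,4) ∈ E(G2) ✓
All 21 edges of G1 map to edges of G2, and |E(G1)| = |E(G2)| = 21, so φ is a bijection on edges as well as vertices. Hence G1 ≅ G2.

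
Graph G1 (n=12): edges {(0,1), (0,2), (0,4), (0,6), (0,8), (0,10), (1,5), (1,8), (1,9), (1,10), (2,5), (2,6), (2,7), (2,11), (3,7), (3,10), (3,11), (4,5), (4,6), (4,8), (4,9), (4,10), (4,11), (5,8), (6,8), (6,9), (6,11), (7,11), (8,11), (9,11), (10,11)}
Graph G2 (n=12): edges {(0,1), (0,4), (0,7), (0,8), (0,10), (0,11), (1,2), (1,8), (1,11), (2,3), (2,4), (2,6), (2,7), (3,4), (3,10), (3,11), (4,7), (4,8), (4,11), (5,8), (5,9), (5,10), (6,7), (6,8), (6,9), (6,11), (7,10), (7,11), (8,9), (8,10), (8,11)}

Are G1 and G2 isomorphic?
Yes, isomorphic

The graphs are isomorphic.
One valid mapping φ: V(G1) → V(G2): 0→7, 1→2, 2→10, 3→9, 4→11, 5→3, 6→0, 7→5, 8→4, 9→1, 10→6, 11→8

Verify φ preserves adjacency — for each edge of G1, its image is an edge of G2:
  (0,1) → (φ(0),φ(1)) = (2,7) ∈ E(G2) ✓
  (0,2) → (φ(0),φ(2)) = (7,10) ∈ E(G2) ✓
  (0,4) → (φ(0),φ(4)) = (7,11) ∈ E(G2) ✓
  (0,6) → (φ(0),φ(6)) = (0,7) ∈ E(G2) ✓
  (0,8) → (φ(0),φ(8)) = (4,7) ∈ E(G2) ✓
  (0,10) → (φ(0),φ(10)) = (6,7) ∈ E(G2) ✓
  (1,5) → (φ(1),φ(5)) = (2,3) ∈ E(G2) ✓
  (1,8) → (φ(1),φ(8)) = (2,4) ∈ E(G2) ✓
  (1,9) → (φ(1),φ(9)) = (1,2) ∈ E(G2) ✓
  (1,10) → (φ(1),φ(10)) = (2,6) ∈ E(G2) ✓
  (2,5) → (φ(2),φ(5)) = (3,10) ∈ E(G2) ✓
  (2,6) → (φ(2),φ(6)) = (0,10) ∈ E(G2) ✓
  (2,7) → (φ(2),φ(7)) = (5,10) ∈ E(G2) ✓
  (2,11) → (φ(2),φ(11)) = (8,10) ∈ E(G2) ✓
  (3,7) → (φ(3),φ(7)) = (5,9) ∈ E(G2) ✓
  (3,10) → (φ(3),φ(10)) = (6,9) ∈ E(G2) ✓
  (3,11) → (φ(3),φ(11)) = (8,9) ∈ E(G2) ✓
  (4,5) → (φ(4),φ(5)) = (3,11) ∈ E(G2) ✓
  (4,6) → (φ(4),φ(6)) = (0,11) ∈ E(G2) ✓
  (4,8) → (φ(4),φ(8)) = (4,11) ∈ E(G2) ✓
  (4,9) → (φ(4),φ(9)) = (1,11) ∈ E(G2) ✓
  (4,10) → (φ(4),φ(10)) = (6,11) ∈ E(G2) ✓
  (4,11) → (φ(4),φ(11)) = (8,11) ∈ E(G2) ✓
  (5,8) → (φ(5),φ(8)) = (3,4) ∈ E(G2) ✓
  (6,8) → (φ(6),φ(8)) = (0,4) ∈ E(G2) ✓
  (6,9) → (φ(6),φ(9)) = (0,1) ∈ E(G2) ✓
  (6,11) → (φ(6),φ(11)) = (0,8) ∈ E(G2) ✓
  (7,11) → (φ(7),φ(11)) = (5,8) ∈ E(G2) ✓
  (8,11) → (φ(8),φ(11)) = (4,8) ∈ E(G2) ✓
  (9,11) → (φ(9),φ(11)) = (1,8) ∈ E(G2) ✓
  (10,11) → (φ(10),φ(11)) = (6,8) ∈ E(G2) ✓
All 31 edges of G1 map to edges of G2, and |E(G1)| = |E(G2)| = 31, so φ is a bijection on edges as well as vertices. Hence G1 ≅ G2.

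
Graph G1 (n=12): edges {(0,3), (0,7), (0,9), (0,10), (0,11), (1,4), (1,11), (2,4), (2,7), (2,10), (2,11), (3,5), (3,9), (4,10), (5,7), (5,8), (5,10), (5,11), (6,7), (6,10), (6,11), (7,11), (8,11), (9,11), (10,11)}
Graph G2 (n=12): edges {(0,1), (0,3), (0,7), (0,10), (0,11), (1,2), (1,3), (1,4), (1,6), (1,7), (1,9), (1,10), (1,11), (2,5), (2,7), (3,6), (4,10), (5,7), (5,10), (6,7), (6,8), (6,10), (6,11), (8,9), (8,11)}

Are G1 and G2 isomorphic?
Yes, isomorphic

The graphs are isomorphic.
One valid mapping φ: V(G1) → V(G2): 0→7, 1→9, 2→11, 3→5, 4→8, 5→10, 6→3, 7→0, 8→4, 9→2, 10→6, 11→1

Verify φ preserves adjacency — for each edge of G1, its image is an edge of G2:
  (0,3) → (φ(0),φ(3)) = (5,7) ∈ E(G2) ✓
  (0,7) → (φ(0),φ(7)) = (0,7) ∈ E(G2) ✓
  (0,9) → (φ(0),φ(9)) = (2,7) ∈ E(G2) ✓
  (0,10) → (φ(0),φ(10)) = (6,7) ∈ E(G2) ✓
  (0,11) → (φ(0),φ(11)) = (1,7) ∈ E(G2) ✓
  (1,4) → (φ(1),φ(4)) = (8,9) ∈ E(G2) ✓
  (1,11) → (φ(1),φ(11)) = (1,9) ∈ E(G2) ✓
  (2,4) → (φ(2),φ(4)) = (8,11) ∈ E(G2) ✓
  (2,7) → (φ(2),φ(7)) = (0,11) ∈ E(G2) ✓
  (2,10) → (φ(2),φ(10)) = (6,11) ∈ E(G2) ✓
  (2,11) → (φ(2),φ(11)) = (1,11) ∈ E(G2) ✓
  (3,5) → (φ(3),φ(5)) = (5,10) ∈ E(G2) ✓
  (3,9) → (φ(3),φ(9)) = (2,5) ∈ E(G2) ✓
  (4,10) → (φ(4),φ(10)) = (6,8) ∈ E(G2) ✓
  (5,7) → (φ(5),φ(7)) = (0,10) ∈ E(G2) ✓
  (5,8) → (φ(5),φ(8)) = (4,10) ∈ E(G2) ✓
  (5,10) → (φ(5),φ(10)) = (6,10) ∈ E(G2) ✓
  (5,11) → (φ(5),φ(11)) = (1,10) ∈ E(G2) ✓
  (6,7) → (φ(6),φ(7)) = (0,3) ∈ E(G2) ✓
  (6,10) → (φ(6),φ(10)) = (3,6) ∈ E(G2) ✓
  (6,11) → (φ(6),φ(11)) = (1,3) ∈ E(G2) ✓
  (7,11) → (φ(7),φ(11)) = (0,1) ∈ E(G2) ✓
  (8,11) → (φ(8),φ(11)) = (1,4) ∈ E(G2) ✓
  (9,11) → (φ(9),φ(11)) = (1,2) ∈ E(G2) ✓
  (10,11) → (φ(10),φ(11)) = (1,6) ∈ E(G2) ✓
All 25 edges of G1 map to edges of G2, and |E(G1)| = |E(G2)| = 25, so φ is a bijection on edges as well as vertices. Hence G1 ≅ G2.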